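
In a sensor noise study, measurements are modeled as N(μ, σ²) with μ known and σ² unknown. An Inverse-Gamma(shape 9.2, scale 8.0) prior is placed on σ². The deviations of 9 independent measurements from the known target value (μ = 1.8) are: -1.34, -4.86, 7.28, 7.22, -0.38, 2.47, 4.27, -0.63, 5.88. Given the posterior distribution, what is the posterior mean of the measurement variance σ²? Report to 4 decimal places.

With known mean μ and an Inverse-Gamma(α, β) prior on σ², the Normal likelihood is conjugate: posterior is Inv-Gamma(α + n/2, β + Σ(xᵢ−μ)²/2).
Σ(xᵢ−μ)² = (-1.34)² + (-4.86)² + (7.28)² + (7.22)² + (-0.38)² + (2.47)² + (4.27)² + (-0.63)² + (5.88)² = 189.9915.
Posterior: Inv-Gamma(9.2 + 9/2, 8.0 + 189.9915/2) = Inv-Gamma(13.70, 102.99575).
E[σ²|data] = β/(α−1) = 102.99575/12.70 = 8.1099.

8.1099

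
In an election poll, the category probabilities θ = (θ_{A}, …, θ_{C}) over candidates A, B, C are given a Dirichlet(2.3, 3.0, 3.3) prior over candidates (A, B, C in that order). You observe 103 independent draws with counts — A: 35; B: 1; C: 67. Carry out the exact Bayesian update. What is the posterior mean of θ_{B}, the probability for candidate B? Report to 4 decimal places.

0.0358

The Dirichlet prior is conjugate to the Multinomial likelihood: each posterior αⱼ = prior αⱼ + observed count nⱼ.
Posterior concentration: (37.3, 4.0, 70.3), total = 111.6.
E[θ_{B}|data] = α_{B}/Σα = 4.0/111.6 = 0.0358.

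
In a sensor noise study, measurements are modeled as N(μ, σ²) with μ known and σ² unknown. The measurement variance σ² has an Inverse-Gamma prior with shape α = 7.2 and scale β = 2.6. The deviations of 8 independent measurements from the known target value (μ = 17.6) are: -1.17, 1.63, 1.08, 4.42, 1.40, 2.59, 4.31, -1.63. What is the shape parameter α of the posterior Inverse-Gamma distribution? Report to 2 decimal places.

11.20

With known mean μ and an Inverse-Gamma(α, β) prior on σ², the Normal likelihood is conjugate: posterior is Inv-Gamma(α + n/2, β + Σ(xᵢ−μ)²/2).
Σ(xᵢ−μ)² = (-1.17)² + (1.63)² + (1.08)² + (4.42)² + (1.40)² + (2.59)² + (4.31)² + (-1.63)² = 54.6297.
Posterior: Inv-Gamma(7.2 + 8/2, 2.6 + 54.6297/2) = Inv-Gamma(11.20, 29.91485).
Posterior α = 11.20.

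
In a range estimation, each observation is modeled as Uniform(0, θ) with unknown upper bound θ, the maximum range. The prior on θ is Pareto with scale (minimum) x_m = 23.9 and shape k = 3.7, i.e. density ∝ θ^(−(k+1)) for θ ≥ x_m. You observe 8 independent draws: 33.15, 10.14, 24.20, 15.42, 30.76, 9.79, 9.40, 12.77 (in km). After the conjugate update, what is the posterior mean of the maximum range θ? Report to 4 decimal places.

A Pareto(scale x_m, shape k) prior on the upper bound θ of Uniform(0, θ) is conjugate: posterior is Pareto(max(x_m, max xᵢ), k + n).
Sample maximum = 33.15; prior scale x_m = 23.9 → posterior scale = max = 33.15.
Posterior shape = 3.7 + 8 = 11.7.
E[θ|data] = k·x_m/(k−1) = 11.7·33.15/10.7 = 36.2481.

36.2481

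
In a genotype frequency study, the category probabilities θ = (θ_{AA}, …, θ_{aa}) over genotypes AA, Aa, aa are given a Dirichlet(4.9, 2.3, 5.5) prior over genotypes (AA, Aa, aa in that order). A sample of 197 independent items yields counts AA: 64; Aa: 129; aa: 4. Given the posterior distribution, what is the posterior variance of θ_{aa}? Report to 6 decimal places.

0.000205

The Dirichlet prior is conjugate to the Multinomial likelihood: each posterior αⱼ = prior αⱼ + observed count nⱼ.
Posterior concentration: (68.9, 131.3, 9.5), total = 209.7.
Var[θ_j] = α_j(Σα−α_j)/((Σα)²(Σα+1)) = 9.5·200.2/(209.7²·210.7) = 0.000205.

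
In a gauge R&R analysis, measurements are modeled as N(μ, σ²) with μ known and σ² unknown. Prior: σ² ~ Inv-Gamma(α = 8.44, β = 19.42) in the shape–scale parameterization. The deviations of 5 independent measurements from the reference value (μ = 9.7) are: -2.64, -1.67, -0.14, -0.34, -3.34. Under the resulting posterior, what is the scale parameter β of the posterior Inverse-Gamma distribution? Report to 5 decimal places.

With known mean μ and an Inverse-Gamma(α, β) prior on σ², the Normal likelihood is conjugate: posterior is Inv-Gamma(α + n/2, β + Σ(xᵢ−μ)²/2).
Σ(xᵢ−μ)² = (-2.64)² + (-1.67)² + (-0.14)² + (-0.34)² + (-3.34)² = 21.0493.
Posterior: Inv-Gamma(8.44 + 5/2, 19.42 + 21.0493/2) = Inv-Gamma(10.94, 29.94465).
Posterior β = 29.94465.

29.94465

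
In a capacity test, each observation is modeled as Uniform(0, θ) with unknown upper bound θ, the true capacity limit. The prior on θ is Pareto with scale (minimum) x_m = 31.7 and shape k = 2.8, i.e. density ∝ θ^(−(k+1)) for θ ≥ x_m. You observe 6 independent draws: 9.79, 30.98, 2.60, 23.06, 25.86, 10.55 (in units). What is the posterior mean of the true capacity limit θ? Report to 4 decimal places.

35.7641

A Pareto(scale x_m, shape k) prior on the upper bound θ of Uniform(0, θ) is conjugate: posterior is Pareto(max(x_m, max xᵢ), k + n).
Sample maximum = 30.98; prior scale x_m = 31.7 → posterior scale = max = 31.70.
Posterior shape = 2.8 + 6 = 8.8.
E[θ|data] = k·x_m/(k−1) = 8.8·31.70/7.8 = 35.7641.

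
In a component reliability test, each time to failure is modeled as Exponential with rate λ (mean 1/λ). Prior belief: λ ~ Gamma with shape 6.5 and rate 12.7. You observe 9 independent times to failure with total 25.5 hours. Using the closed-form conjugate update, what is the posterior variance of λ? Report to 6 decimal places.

0.010622

With a Gamma(shape α, rate β) prior on the exponential rate λ, the posterior after n observations with total T = Σxᵢ is Gamma(α+n, β+T).
Posterior: Gamma(6.5+9, 12.7+25.5) = Gamma(15.5, 38.2).
Var = α/β² = 0.010622.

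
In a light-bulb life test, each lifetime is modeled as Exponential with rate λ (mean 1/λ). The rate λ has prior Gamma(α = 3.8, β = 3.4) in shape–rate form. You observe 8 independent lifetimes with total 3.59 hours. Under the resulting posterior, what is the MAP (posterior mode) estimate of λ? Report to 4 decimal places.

1.5451

With a Gamma(shape α, rate β) prior on the exponential rate λ, the posterior after n observations with total T = Σxᵢ is Gamma(α+n, β+T).
Posterior: Gamma(3.8+8, 3.4+3.59) = Gamma(11.8, 6.99).
Mode = (α−1)/β = 1.5451.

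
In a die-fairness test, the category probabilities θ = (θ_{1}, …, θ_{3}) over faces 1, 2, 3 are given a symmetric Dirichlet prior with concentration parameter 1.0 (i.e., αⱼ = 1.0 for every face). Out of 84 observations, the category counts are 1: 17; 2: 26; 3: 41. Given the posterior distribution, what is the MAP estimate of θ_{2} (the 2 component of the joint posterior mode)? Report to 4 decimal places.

0.3095

The Dirichlet prior is conjugate to the Multinomial likelihood: each posterior αⱼ = prior αⱼ + observed count nⱼ.
Posterior concentration: (18.0, 27.0, 42.0), total = 87.0.
Joint mode component: (α_{2}−1)/(Σα−K) = 26.0/84.0 = 0.3095.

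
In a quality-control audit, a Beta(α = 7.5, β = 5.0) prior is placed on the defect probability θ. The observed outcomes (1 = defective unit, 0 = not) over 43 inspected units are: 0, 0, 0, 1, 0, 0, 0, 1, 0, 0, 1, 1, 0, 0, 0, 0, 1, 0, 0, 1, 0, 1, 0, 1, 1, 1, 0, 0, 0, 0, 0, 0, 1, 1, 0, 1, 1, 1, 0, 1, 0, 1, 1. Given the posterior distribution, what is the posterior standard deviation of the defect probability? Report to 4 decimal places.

The Beta prior is conjugate to a Binomial/Bernoulli likelihood; the update adds successes to α and failures to β.
Posterior: Beta(α+k, β+n−k) = Beta(7.5+18, 5.0+25) = Beta(25.5, 30.0).
Var = αβ/((α+β)²(α+β+1)) = 25.5·30.0/(55.5²·56.5) = 0.00439569; SD = √0.00439569 = 0.0663.

0.0663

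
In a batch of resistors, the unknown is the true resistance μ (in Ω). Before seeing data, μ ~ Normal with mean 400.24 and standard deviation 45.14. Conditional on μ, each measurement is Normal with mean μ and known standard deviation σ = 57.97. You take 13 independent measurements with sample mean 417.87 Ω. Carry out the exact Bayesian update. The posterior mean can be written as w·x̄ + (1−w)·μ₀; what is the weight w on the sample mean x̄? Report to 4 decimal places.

0.8874

For Normal data with known variance σ², a Normal(μ₀, σ₀²) prior on μ is conjugate. Posterior precision = 1/σ₀² + n/σ²; posterior mean is the precision-weighted average of μ₀ and x̄.
σ₀² = 45.14² = 2037.6196, σ² = 57.97² = 3360.5209. Prior precision 1/σ₀² = 1/2037.6196; data precision n/σ² = 13/3360.5209.
w = (n/σ²)/(1/σ₀² + n/σ²) = n·σ₀²/(σ² + n·σ₀²) = 13·2037.6196/(3360.5209 + 13·2037.6196) = 26489.0548/29849.5757 = 0.8874.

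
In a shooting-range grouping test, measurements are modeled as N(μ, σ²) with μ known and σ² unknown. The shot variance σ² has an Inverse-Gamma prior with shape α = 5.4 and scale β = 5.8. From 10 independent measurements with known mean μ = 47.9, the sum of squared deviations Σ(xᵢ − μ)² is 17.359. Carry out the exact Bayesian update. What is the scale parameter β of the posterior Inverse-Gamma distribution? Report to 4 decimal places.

14.4795

With known mean μ and an Inverse-Gamma(α, β) prior on σ², the Normal likelihood is conjugate: posterior is Inv-Gamma(α + n/2, β + Σ(xᵢ−μ)²/2).
Posterior: Inv-Gamma(5.4 + 10/2, 5.8 + 17.359/2) = Inv-Gamma(10.40, 14.4795).
Posterior β = 14.4795.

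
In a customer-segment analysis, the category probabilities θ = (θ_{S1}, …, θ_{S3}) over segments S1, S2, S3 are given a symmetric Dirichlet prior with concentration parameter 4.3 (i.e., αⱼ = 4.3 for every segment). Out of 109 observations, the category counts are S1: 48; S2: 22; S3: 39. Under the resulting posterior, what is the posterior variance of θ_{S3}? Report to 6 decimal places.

The Dirichlet prior is conjugate to the Multinomial likelihood: each posterior αⱼ = prior αⱼ + observed count nⱼ.
Posterior concentration: (52.3, 26.3, 43.3), total = 121.9.
Var[θ_j] = α_j(Σα−α_j)/((Σα)²(Σα+1)) = 43.3·78.6/(121.9²·122.9) = 0.001864.

0.001864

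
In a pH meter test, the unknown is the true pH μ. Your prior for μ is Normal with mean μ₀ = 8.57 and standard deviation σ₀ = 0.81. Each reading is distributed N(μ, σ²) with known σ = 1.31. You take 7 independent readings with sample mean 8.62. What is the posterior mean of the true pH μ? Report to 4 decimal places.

8.6064

For Normal data with known variance σ², a Normal(μ₀, σ₀²) prior on μ is conjugate. Posterior precision = 1/σ₀² + n/σ²; posterior mean is the precision-weighted average of μ₀ and x̄.
n·x̄ = 7·8.62 = 60.34.
σ₀² = 0.81² = 0.6561, σ² = 1.31² = 1.7161; σ² + n·σ₀² = 1.7161 + 7·0.6561 = 6.3088.
Posterior mean = (μ₀/σ₀² + n·x̄/σ²)/(1/σ₀² + n/σ²) = (σ²·μ₀ + σ₀²·n·x̄)/(σ² + n·σ₀²) = (1.7161·8.57 + 0.6561·60.34)/6.3088 = 54.296051/6.3088 = 8.6064.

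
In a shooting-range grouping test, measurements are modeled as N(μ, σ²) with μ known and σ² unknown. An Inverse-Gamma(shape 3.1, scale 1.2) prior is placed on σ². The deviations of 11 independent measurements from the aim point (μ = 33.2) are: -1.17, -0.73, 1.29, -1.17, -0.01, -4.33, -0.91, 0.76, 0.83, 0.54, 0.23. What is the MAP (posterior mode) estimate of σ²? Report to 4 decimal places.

1.4856

With known mean μ and an Inverse-Gamma(α, β) prior on σ², the Normal likelihood is conjugate: posterior is Inv-Gamma(α + n/2, β + Σ(xᵢ−μ)²/2).
Σ(xᵢ−μ)² = (-1.17)² + (-0.73)² + (1.29)² + (-1.17)² + (-0.01)² + (-4.33)² + (-0.91)² + (0.76)² + (0.83)² + (0.54)² + (0.23)² = 26.1229.
Posterior: Inv-Gamma(3.1 + 11/2, 1.2 + 26.1229/2) = Inv-Gamma(8.60, 14.26145).
Mode = β/(α+1) = 14.26145/9.60 = 1.4856.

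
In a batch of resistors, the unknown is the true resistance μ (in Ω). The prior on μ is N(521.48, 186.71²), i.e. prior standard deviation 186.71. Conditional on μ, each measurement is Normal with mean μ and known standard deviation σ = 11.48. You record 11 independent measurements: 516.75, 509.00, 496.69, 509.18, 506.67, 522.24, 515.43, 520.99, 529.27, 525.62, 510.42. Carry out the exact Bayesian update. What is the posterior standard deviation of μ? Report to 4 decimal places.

For Normal data with known variance σ², a Normal(μ₀, σ₀²) prior on μ is conjugate. Posterior precision = 1/σ₀² + n/σ²; posterior mean is the precision-weighted average of μ₀ and x̄.
σ₀² = 186.71² = 34860.6241, σ² = 11.48² = 131.7904; σ² + n·σ₀² = 131.7904 + 11·34860.6241 = 383598.6555.
Posterior precision = 1/σ₀² + n/σ² = 1/34860.6241 + 11/131.7904 = (σ² + n·σ₀²)/(σ₀²σ²) = 383598.6555/(34860.6241·131.7904); posterior variance σₙ² = σ₀²σ²/(σ² + n·σ₀²) = 34860.6241·131.7904/383598.6555 = 11.976829.
Posterior SD = √σₙ² = √(34860.6241·131.7904/383598.6555) = 3.4608.

3.4608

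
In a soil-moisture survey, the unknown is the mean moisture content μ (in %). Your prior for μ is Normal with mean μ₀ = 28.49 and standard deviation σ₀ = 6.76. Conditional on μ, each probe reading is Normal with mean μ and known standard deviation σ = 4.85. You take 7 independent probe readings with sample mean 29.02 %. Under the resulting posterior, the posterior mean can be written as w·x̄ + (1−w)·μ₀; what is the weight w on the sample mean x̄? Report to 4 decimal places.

For Normal data with known variance σ², a Normal(μ₀, σ₀²) prior on μ is conjugate. Posterior precision = 1/σ₀² + n/σ²; posterior mean is the precision-weighted average of μ₀ and x̄.
σ₀² = 6.76² = 45.6976, σ² = 4.85² = 23.5225. Prior precision 1/σ₀² = 1/45.6976; data precision n/σ² = 7/23.5225.
w = (n/σ²)/(1/σ₀² + n/σ²) = n·σ₀²/(σ² + n·σ₀²) = 7·45.6976/(23.5225 + 7·45.6976) = 319.8832/343.4057 = 0.9315.

0.9315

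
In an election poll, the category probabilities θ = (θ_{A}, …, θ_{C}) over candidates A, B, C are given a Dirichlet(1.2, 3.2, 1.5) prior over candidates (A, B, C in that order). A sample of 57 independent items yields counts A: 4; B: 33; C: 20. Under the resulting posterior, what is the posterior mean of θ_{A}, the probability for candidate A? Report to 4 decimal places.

0.0827

The Dirichlet prior is conjugate to the Multinomial likelihood: each posterior αⱼ = prior αⱼ + observed count nⱼ.
Posterior concentration: (5.2, 36.2, 21.5), total = 62.9.
E[θ_{A}|data] = α_{A}/Σα = 5.2/62.9 = 0.0827.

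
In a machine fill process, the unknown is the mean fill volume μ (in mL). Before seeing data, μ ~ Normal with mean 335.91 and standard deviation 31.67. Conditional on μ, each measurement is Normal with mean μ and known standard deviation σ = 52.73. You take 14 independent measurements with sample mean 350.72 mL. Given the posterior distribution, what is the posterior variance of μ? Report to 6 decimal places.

165.777796

For Normal data with known variance σ², a Normal(μ₀, σ₀²) prior on μ is conjugate. Posterior precision = 1/σ₀² + n/σ²; posterior mean is the precision-weighted average of μ₀ and x̄.
σ₀² = 31.67² = 1002.9889, σ² = 52.73² = 2780.4529; σ² + n·σ₀² = 2780.4529 + 14·1002.9889 = 16822.2975.
Posterior precision = 1/σ₀² + n/σ² = 1/1002.9889 + 14/2780.4529 = (σ² + n·σ₀²)/(σ₀²σ²) = 16822.2975/(1002.9889·2780.4529); posterior variance σₙ² = σ₀²σ²/(σ² + n·σ₀²) = 1002.9889·2780.4529/16822.2975 = 165.777796.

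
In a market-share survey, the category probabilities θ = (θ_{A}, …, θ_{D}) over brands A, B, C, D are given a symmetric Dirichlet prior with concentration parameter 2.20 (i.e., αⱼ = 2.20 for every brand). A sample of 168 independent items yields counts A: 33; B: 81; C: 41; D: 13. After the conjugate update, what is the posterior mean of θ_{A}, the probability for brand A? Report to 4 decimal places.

The Dirichlet prior is conjugate to the Multinomial likelihood: each posterior αⱼ = prior αⱼ + observed count nⱼ.
Posterior concentration: (35.20, 83.20, 43.20, 15.20), total = 176.80.
E[θ_{A}|data] = α_{A}/Σα = 35.20/176.80 = 0.1991.

0.1991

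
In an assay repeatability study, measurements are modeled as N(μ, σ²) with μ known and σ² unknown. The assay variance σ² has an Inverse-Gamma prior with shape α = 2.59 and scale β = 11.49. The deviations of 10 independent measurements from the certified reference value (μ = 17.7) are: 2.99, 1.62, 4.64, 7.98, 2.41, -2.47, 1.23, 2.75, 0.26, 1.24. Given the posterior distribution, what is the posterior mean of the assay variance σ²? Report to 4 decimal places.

With known mean μ and an Inverse-Gamma(α, β) prior on σ², the Normal likelihood is conjugate: posterior is Inv-Gamma(α + n/2, β + Σ(xᵢ−μ)²/2).
Σ(xᵢ−μ)² = (2.99)² + (1.62)² + (4.64)² + (7.98)² + (2.41)² + (-2.47)² + (1.23)² + (2.75)² + (0.26)² + (1.24)² = 119.3641.
Posterior: Inv-Gamma(2.59 + 10/2, 11.49 + 119.3641/2) = Inv-Gamma(7.59, 71.17205).
E[σ²|data] = β/(α−1) = 71.17205/6.59 = 10.8000.

10.8000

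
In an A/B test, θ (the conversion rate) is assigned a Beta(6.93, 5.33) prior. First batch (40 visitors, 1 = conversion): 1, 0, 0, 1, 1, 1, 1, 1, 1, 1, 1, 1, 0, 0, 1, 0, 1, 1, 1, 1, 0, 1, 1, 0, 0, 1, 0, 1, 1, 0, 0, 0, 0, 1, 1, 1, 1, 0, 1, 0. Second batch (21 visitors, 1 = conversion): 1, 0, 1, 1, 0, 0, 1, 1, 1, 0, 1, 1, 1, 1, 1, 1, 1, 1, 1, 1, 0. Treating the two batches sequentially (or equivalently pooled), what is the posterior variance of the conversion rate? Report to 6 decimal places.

The Beta prior is conjugate to a Binomial/Bernoulli likelihood; the update adds successes to α and failures to β.
After batch 1: Beta(6.93+25, 5.33+15) = Beta(31.93, 20.33).
After batch 2: Beta(31.93+16, 20.33+5) = Beta(47.93, 25.33).
Var = αβ/((α+β)²(α+β+1)) = 47.93·25.33/(73.26²·74.26) = 0.003046.

0.003046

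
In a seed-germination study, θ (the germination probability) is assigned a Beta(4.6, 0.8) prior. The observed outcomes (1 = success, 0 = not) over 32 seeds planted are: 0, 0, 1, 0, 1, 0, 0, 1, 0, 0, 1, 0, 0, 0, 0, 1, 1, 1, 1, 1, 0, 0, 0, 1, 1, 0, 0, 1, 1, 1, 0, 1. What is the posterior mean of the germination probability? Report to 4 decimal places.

0.5241

The Beta prior is conjugate to a Binomial/Bernoulli likelihood; the update adds successes to α and failures to β.
Posterior: Beta(α+k, β+n−k) = Beta(4.6+15, 0.8+17) = Beta(19.6, 17.8).
Posterior mean = α/(α+β) = 19.6/37.4 = 0.5241.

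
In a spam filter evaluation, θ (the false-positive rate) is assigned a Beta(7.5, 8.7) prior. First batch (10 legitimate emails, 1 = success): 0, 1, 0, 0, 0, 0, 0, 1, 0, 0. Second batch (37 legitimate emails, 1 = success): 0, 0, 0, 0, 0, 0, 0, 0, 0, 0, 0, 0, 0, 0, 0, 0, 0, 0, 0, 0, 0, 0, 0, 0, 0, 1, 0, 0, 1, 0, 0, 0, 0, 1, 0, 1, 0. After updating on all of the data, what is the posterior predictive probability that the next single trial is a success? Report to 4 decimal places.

The Beta prior is conjugate to a Binomial/Bernoulli likelihood; the update adds successes to α and failures to β.
After batch 1: Beta(7.5+2, 8.7+8) = Beta(9.5, 16.7).
After batch 2: Beta(9.5+4, 16.7+33) = Beta(13.5, 49.7).
For a single future Bernoulli trial, P(success | data) = α/(α+β) = 0.2136.

0.2136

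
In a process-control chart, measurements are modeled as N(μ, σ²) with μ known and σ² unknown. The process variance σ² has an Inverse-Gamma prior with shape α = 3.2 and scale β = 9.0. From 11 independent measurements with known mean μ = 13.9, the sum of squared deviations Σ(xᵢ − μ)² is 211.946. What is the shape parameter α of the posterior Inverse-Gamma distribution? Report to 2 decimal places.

8.70

With known mean μ and an Inverse-Gamma(α, β) prior on σ², the Normal likelihood is conjugate: posterior is Inv-Gamma(α + n/2, β + Σ(xᵢ−μ)²/2).
Posterior: Inv-Gamma(3.2 + 11/2, 9.0 + 211.946/2) = Inv-Gamma(8.70, 114.9730).
Posterior α = 8.70.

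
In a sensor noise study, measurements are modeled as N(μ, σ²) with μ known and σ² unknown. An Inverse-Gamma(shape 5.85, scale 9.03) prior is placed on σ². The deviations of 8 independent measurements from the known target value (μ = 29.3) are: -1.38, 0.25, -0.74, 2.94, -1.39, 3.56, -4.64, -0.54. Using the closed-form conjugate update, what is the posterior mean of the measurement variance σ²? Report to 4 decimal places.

3.7088

With known mean μ and an Inverse-Gamma(α, β) prior on σ², the Normal likelihood is conjugate: posterior is Inv-Gamma(α + n/2, β + Σ(xᵢ−μ)²/2).
Σ(xᵢ−μ)² = (-1.38)² + (0.25)² + (-0.74)² + (2.94)² + (-1.39)² + (3.56)² + (-4.64)² + (-0.54)² = 47.5850.
Posterior: Inv-Gamma(5.85 + 8/2, 9.03 + 47.5850/2) = Inv-Gamma(9.85, 32.82250).
E[σ²|data] = β/(α−1) = 32.82250/8.85 = 3.7088.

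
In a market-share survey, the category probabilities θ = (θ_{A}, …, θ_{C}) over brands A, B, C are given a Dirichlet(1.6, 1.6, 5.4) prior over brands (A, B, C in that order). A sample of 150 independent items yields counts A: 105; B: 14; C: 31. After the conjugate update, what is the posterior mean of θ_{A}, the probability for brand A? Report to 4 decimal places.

0.6721

The Dirichlet prior is conjugate to the Multinomial likelihood: each posterior αⱼ = prior αⱼ + observed count nⱼ.
Posterior concentration: (106.6, 15.6, 36.4), total = 158.6.
E[θ_{A}|data] = α_{A}/Σα = 106.6/158.6 = 0.6721.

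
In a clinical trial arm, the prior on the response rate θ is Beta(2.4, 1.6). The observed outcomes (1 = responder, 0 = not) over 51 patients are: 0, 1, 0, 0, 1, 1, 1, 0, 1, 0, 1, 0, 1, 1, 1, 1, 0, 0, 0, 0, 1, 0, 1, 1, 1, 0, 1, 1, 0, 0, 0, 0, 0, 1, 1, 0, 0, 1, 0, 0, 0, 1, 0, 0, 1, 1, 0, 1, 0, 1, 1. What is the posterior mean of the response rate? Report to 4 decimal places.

0.4982

The Beta prior is conjugate to a Binomial/Bernoulli likelihood; the update adds successes to α and failures to β.
Posterior: Beta(α+k, β+n−k) = Beta(2.4+25, 1.6+26) = Beta(27.4, 27.6).
Posterior mean = α/(α+β) = 27.4/55.0 = 0.4982.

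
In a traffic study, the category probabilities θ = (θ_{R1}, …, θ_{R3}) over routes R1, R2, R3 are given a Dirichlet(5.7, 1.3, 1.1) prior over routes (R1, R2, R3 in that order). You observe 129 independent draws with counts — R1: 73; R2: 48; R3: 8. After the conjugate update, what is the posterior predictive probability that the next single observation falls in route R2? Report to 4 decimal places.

0.3596

The Dirichlet prior is conjugate to the Multinomial likelihood: each posterior αⱼ = prior αⱼ + observed count nⱼ.
Posterior concentration: (78.7, 49.3, 9.1), total = 137.1.
P(next = R2 | data) = α_{R2}/Σα = 0.3596.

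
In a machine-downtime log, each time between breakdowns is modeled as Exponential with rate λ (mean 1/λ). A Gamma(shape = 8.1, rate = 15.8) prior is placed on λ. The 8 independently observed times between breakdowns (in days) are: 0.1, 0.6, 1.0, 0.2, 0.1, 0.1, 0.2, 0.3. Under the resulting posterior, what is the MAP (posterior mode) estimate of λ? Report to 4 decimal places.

0.8207

With a Gamma(shape α, rate β) prior on the exponential rate λ, the posterior after n observations with total T = Σxᵢ is Gamma(α+n, β+T).
Sum of observations T = 2.6 days; n = 8.
Posterior: Gamma(8.1+8, 15.8+2.6) = Gamma(16.1, 18.4).
Mode = (α−1)/β = 0.8207.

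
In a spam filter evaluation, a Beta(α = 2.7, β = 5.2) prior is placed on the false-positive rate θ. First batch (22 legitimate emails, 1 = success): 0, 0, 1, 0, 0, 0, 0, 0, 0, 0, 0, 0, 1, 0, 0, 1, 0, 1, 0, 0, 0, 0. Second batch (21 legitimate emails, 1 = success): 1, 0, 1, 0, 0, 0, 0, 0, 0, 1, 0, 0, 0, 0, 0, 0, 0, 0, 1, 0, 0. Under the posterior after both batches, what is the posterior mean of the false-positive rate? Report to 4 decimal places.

The Beta prior is conjugate to a Binomial/Bernoulli likelihood; the update adds successes to α and failures to β.
After batch 1: Beta(2.7+4, 5.2+18) = Beta(6.7, 23.2).
After batch 2: Beta(6.7+4, 23.2+17) = Beta(10.7, 40.2).
Posterior mean = α/(α+β) = 10.7/50.9 = 0.2102.

0.2102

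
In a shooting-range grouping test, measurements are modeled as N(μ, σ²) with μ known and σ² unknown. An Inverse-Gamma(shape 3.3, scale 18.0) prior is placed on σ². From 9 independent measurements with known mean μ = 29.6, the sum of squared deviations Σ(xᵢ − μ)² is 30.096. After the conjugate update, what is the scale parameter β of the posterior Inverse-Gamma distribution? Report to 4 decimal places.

33.0480

With known mean μ and an Inverse-Gamma(α, β) prior on σ², the Normal likelihood is conjugate: posterior is Inv-Gamma(α + n/2, β + Σ(xᵢ−μ)²/2).
Posterior: Inv-Gamma(3.3 + 9/2, 18.0 + 30.096/2) = Inv-Gamma(7.80, 33.0480).
Posterior β = 33.0480.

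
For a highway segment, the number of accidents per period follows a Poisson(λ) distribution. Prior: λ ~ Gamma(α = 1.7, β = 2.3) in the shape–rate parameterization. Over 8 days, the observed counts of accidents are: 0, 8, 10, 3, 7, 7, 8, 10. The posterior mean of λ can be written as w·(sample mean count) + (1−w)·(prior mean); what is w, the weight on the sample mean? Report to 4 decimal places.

0.7767

With a Gamma(shape α, rate β) prior, the Poisson likelihood is conjugate: the posterior is Gamma(α + ΣXᵢ, β + n).
Posterior mean = (α₀+S)/(β₀+n) = [n/(β₀+n)]·(S/n) + [β₀/(β₀+n)]·(α₀/β₀), so only n and β₀ enter the weight.
Weight on data w = n/(β₀+n) = 8/(2.3+8) = 8/10.3 = 0.7767.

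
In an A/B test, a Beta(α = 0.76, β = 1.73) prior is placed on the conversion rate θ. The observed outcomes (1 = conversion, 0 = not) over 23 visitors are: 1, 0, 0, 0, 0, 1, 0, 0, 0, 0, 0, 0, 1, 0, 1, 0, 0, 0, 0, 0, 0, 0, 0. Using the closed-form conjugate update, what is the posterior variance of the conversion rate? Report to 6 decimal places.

0.005733

The Beta prior is conjugate to a Binomial/Bernoulli likelihood; the update adds successes to α and failures to β.
Posterior: Beta(α+k, β+n−k) = Beta(0.76+4, 1.73+19) = Beta(4.76, 20.73).
Var = αβ/((α+β)²(α+β+1)) = 4.76·20.73/(25.49²·26.49) = 0.005733.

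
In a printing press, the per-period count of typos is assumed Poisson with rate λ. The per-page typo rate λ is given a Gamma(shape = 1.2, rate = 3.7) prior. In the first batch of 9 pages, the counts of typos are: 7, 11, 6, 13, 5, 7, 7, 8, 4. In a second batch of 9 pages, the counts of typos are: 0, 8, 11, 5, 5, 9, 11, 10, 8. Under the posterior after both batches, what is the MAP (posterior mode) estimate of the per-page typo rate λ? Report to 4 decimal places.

With a Gamma(shape α, rate β) prior, the Poisson likelihood is conjugate: the posterior is Gamma(α + ΣXᵢ, β + n).
Batch 1: sum of counts S = 68 over n = 9 pages.
After batch 1: Gamma(α+S, β+n) = Gamma(1.2+68, 3.7+9) = Gamma(69.2, 12.7).
Batch 2: sum of counts S = 67 over n = 9 pages.
After batch 2: Gamma(α+S, β+n) = Gamma(69.2+67, 12.7+9) = Gamma(136.2, 21.7).
Mode of Gamma(α,β) for α≥1 is (α−1)/β = 135.2/21.7 = 6.2304.

6.2304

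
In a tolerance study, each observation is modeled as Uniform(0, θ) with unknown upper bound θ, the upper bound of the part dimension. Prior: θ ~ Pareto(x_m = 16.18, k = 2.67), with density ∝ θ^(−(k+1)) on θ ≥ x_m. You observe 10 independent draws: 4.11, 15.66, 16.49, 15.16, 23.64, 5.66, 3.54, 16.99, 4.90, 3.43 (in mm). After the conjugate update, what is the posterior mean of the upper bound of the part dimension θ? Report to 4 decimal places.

25.6657

A Pareto(scale x_m, shape k) prior on the upper bound θ of Uniform(0, θ) is conjugate: posterior is Pareto(max(x_m, max xᵢ), k + n).
Sample maximum = 23.64; prior scale x_m = 16.18 → posterior scale = max = 23.64.
Posterior shape = 2.67 + 10 = 12.67.
E[θ|data] = k·x_m/(k−1) = 12.67·23.64/11.67 = 25.6657.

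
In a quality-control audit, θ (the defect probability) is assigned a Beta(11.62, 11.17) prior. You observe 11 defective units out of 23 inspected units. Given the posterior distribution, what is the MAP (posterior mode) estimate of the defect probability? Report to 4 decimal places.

0.4937

The Beta prior is conjugate to a Binomial/Bernoulli likelihood; the update adds successes to α and failures to β.
Posterior: Beta(α+k, β+n−k) = Beta(11.62+11, 11.17+12) = Beta(22.62, 23.17).
Mode of Beta(a,b) for a,b>1 is (a−1)/(a+b−2) = 21.62/43.79 = 0.4937.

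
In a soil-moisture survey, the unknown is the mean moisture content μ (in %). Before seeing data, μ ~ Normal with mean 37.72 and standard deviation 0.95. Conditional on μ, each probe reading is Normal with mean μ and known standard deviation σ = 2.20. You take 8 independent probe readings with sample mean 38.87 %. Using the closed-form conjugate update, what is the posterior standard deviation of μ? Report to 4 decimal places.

0.6018

For Normal data with known variance σ², a Normal(μ₀, σ₀²) prior on μ is conjugate. Posterior precision = 1/σ₀² + n/σ²; posterior mean is the precision-weighted average of μ₀ and x̄.
σ₀² = 0.95² = 0.9025, σ² = 2.20² = 4.84; σ² + n·σ₀² = 4.84 + 8·0.9025 = 12.06.
Posterior precision = 1/σ₀² + n/σ² = 1/0.9025 + 8/4.84 = (σ² + n·σ₀²)/(σ₀²σ²) = 12.06/(0.9025·4.84); posterior variance σₙ² = σ₀²σ²/(σ² + n·σ₀²) = 0.9025·4.84/12.06 = 0.362197.
Posterior SD = √σₙ² = √(0.9025·4.84/12.06) = 0.6018.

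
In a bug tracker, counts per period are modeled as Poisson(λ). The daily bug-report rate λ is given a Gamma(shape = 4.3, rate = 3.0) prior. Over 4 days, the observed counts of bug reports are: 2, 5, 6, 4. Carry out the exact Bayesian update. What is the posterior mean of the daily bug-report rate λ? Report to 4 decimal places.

With a Gamma(shape α, rate β) prior, the Poisson likelihood is conjugate: the posterior is Gamma(α + ΣXᵢ, β + n).
Sum of counts S = 17 over n = 4 days.
Posterior: Gamma(α+S, β+n) = Gamma(4.3+17, 3.0+4) = Gamma(21.3, 7.0).
Posterior mean = α/β = 21.3/7.0 = 3.0429.

3.0429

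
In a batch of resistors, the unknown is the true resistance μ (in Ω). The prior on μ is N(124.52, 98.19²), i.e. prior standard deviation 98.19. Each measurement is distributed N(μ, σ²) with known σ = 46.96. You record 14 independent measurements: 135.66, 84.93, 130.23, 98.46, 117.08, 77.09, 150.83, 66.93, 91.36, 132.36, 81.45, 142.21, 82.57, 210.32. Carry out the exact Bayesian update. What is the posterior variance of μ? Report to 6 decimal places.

For Normal data with known variance σ², a Normal(μ₀, σ₀²) prior on μ is conjugate. Posterior precision = 1/σ₀² + n/σ²; posterior mean is the precision-weighted average of μ₀ and x̄.
σ₀² = 98.19² = 9641.2761, σ² = 46.96² = 2205.2416; σ² + n·σ₀² = 2205.2416 + 14·9641.2761 = 137183.107.
Posterior precision = 1/σ₀² + n/σ² = 1/9641.2761 + 14/2205.2416 = (σ² + n·σ₀²)/(σ₀²σ²) = 137183.107/(9641.2761·2205.2416); posterior variance σₙ² = σ₀²σ²/(σ² + n·σ₀²) = 9641.2761·2205.2416/137183.107 = 154.985141.

154.985141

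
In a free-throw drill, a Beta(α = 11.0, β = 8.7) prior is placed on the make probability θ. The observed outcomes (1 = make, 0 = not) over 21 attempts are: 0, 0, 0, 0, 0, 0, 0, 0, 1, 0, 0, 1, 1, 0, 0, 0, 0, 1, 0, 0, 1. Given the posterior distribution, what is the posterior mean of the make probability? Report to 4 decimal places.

The Beta prior is conjugate to a Binomial/Bernoulli likelihood; the update adds successes to α and failures to β.
Posterior: Beta(α+k, β+n−k) = Beta(11.0+5, 8.7+16) = Beta(16.0, 24.7).
Posterior mean = α/(α+β) = 16.0/40.7 = 0.3931.

0.3931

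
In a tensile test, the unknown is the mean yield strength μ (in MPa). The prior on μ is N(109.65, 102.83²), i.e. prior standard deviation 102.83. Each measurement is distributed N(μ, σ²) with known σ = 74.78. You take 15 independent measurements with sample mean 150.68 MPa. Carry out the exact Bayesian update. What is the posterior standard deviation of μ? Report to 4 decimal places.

For Normal data with known variance σ², a Normal(μ₀, σ₀²) prior on μ is conjugate. Posterior precision = 1/σ₀² + n/σ²; posterior mean is the precision-weighted average of μ₀ and x̄.
σ₀² = 102.83² = 10574.0089, σ² = 74.78² = 5592.0484; σ² + n·σ₀² = 5592.0484 + 15·10574.0089 = 164202.1819.
Posterior precision = 1/σ₀² + n/σ² = 1/10574.0089 + 15/5592.0484 = (σ² + n·σ₀²)/(σ₀²σ²) = 164202.1819/(10574.0089·5592.0484); posterior variance σₙ² = σ₀²σ²/(σ² + n·σ₀²) = 10574.0089·5592.0484/164202.1819 = 360.107088.
Posterior SD = √σₙ² = √(10574.0089·5592.0484/164202.1819) = 18.9765.

18.9765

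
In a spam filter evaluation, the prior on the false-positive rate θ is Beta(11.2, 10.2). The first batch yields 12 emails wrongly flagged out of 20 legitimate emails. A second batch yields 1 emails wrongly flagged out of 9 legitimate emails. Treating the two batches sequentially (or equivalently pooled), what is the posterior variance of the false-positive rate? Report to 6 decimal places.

0.004856

The Beta prior is conjugate to a Binomial/Bernoulli likelihood; the update adds successes to α and failures to β.
After batch 1: Beta(11.2+12, 10.2+8) = Beta(23.2, 18.2).
After batch 2: Beta(23.2+1, 18.2+8) = Beta(24.2, 26.2).
Var = αβ/((α+β)²(α+β+1)) = 24.2·26.2/(50.4²·51.4) = 0.004856.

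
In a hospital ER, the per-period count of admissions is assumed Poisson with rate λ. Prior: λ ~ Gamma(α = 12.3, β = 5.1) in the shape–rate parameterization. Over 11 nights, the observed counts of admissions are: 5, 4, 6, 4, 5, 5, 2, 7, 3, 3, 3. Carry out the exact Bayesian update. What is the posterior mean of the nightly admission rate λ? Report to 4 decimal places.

3.6832

With a Gamma(shape α, rate β) prior, the Poisson likelihood is conjugate: the posterior is Gamma(α + ΣXᵢ, β + n).
Sum of counts S = 47 over n = 11 nights.
Posterior: Gamma(α+S, β+n) = Gamma(12.3+47, 5.1+11) = Gamma(59.3, 16.1).
Posterior mean = α/β = 59.3/16.1 = 3.6832.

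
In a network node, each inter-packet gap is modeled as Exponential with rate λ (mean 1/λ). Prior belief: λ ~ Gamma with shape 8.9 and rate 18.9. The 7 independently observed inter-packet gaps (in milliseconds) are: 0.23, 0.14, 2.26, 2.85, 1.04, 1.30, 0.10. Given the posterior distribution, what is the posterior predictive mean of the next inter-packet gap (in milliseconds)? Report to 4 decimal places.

With a Gamma(shape α, rate β) prior on the exponential rate λ, the posterior after n observations with total T = Σxᵢ is Gamma(α+n, β+T).
Sum of observations T = 7.92 milliseconds; n = 7.
Posterior: Gamma(8.9+7, 18.9+7.92) = Gamma(15.9, 26.82).
The predictive distribution for the next observation is Lomax; its mean is β/(α−1) = 26.82/14.9 = 1.8000.

1.8000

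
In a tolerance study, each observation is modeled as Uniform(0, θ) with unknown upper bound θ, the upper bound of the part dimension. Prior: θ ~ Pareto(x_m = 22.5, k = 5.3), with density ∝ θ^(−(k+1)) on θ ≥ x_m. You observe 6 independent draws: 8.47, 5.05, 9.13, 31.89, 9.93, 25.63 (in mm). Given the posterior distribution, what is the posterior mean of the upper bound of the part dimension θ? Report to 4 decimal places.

A Pareto(scale x_m, shape k) prior on the upper bound θ of Uniform(0, θ) is conjugate: posterior is Pareto(max(x_m, max xᵢ), k + n).
Sample maximum = 31.89; prior scale x_m = 22.5 → posterior scale = max = 31.89.
Posterior shape = 5.3 + 6 = 11.3.
E[θ|data] = k·x_m/(k−1) = 11.3·31.89/10.3 = 34.9861.

34.9861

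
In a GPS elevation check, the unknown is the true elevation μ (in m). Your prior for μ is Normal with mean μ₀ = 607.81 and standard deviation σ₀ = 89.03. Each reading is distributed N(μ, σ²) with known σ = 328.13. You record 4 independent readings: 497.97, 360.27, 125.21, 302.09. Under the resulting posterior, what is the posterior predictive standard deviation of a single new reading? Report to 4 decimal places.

337.3315

For Normal data with known variance σ², a Normal(μ₀, σ₀²) prior on μ is conjugate. Posterior precision = 1/σ₀² + n/σ²; posterior mean is the precision-weighted average of μ₀ and x̄.
σ₀² = 89.03² = 7926.3409, σ² = 328.13² = 107669.2969; σ² + n·σ₀² = 107669.2969 + 4·7926.3409 = 139374.6605.
Posterior precision = 1/σ₀² + n/σ² = 1/7926.3409 + 4/107669.2969 = (σ² + n·σ₀²)/(σ₀²σ²) = 139374.6605/(7926.3409·107669.2969); posterior variance σₙ² = σ₀²σ²/(σ² + n·σ₀²) = 7926.3409·107669.2969/139374.6605 = 6123.233224.
Predictive variance for one new observation = σₙ² + σ² = 7926.3409·107669.2969/139374.6605 + 107669.2969 = σ²·(σ₀² + 139374.6605)/139374.6605 = 107669.2969·147301.0014/139374.6605 = 113792.530124; SD = √(107669.2969·147301.0014/139374.6605) = 337.3315.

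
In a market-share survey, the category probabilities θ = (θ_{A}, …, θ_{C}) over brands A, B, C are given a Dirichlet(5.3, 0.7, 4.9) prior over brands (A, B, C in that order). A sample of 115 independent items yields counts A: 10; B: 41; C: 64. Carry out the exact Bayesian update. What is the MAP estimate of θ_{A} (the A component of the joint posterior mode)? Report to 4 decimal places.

0.1164

The Dirichlet prior is conjugate to the Multinomial likelihood: each posterior αⱼ = prior αⱼ + observed count nⱼ.
Posterior concentration: (15.3, 41.7, 68.9), total = 125.9.
Joint mode component: (α_{A}−1)/(Σα−K) = 14.3/122.9 = 0.1164.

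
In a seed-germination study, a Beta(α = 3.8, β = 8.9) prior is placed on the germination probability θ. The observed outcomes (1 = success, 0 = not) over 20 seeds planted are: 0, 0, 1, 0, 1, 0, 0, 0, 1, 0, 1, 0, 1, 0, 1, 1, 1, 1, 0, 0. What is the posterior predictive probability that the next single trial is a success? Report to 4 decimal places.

The Beta prior is conjugate to a Binomial/Bernoulli likelihood; the update adds successes to α and failures to β.
Posterior: Beta(α+k, β+n−k) = Beta(3.8+9, 8.9+11) = Beta(12.8, 19.9).
For a single future Bernoulli trial, P(success | data) = α/(α+β) = 0.3914.

0.3914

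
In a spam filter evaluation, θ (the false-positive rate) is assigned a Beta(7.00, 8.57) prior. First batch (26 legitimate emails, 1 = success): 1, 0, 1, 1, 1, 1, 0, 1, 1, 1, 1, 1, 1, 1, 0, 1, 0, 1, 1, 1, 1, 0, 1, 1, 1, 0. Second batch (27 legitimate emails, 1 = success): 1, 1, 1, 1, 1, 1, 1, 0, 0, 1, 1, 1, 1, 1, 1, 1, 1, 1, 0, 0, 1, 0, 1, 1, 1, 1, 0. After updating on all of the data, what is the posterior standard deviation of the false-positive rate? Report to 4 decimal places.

The Beta prior is conjugate to a Binomial/Bernoulli likelihood; the update adds successes to α and failures to β.
After batch 1: Beta(7.00+20, 8.57+6) = Beta(27.00, 14.57).
After batch 2: Beta(27.00+21, 14.57+6) = Beta(48.00, 20.57).
Var = αβ/((α+β)²(α+β+1)) = 48.00·20.57/(68.57²·69.57) = 0.00301846; SD = √0.00301846 = 0.0549.

0.0549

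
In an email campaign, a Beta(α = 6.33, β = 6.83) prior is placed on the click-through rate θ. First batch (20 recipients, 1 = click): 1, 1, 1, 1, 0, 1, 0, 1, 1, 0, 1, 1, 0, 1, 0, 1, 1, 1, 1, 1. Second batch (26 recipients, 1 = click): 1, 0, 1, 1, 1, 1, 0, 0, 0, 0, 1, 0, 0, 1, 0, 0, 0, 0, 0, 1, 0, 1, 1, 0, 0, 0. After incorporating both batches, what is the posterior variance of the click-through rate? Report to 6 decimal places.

0.004141

The Beta prior is conjugate to a Binomial/Bernoulli likelihood; the update adds successes to α and failures to β.
After batch 1: Beta(6.33+15, 6.83+5) = Beta(21.33, 11.83).
After batch 2: Beta(21.33+10, 11.83+16) = Beta(31.33, 27.83).
Var = αβ/((α+β)²(α+β+1)) = 31.33·27.83/(59.16²·60.16) = 0.004141.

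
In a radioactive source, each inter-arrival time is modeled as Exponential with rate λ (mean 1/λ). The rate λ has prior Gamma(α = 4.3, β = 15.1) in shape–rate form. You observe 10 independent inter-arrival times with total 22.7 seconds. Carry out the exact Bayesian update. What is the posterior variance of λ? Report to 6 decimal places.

With a Gamma(shape α, rate β) prior on the exponential rate λ, the posterior after n observations with total T = Σxᵢ is Gamma(α+n, β+T).
Posterior: Gamma(4.3+10, 15.1+22.7) = Gamma(14.3, 37.8).
Var = α/β² = 0.010008.

0.010008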